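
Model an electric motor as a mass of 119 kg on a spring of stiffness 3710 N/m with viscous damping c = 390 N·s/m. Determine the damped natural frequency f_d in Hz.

0.850 Hz

ω_n = √(k/m) = √(3710/119) = 5.584 rad/s.
Critical damping c_c = 2√(k·m) = 2√(3710 × 119) = 1329 N·s/m, so ζ = c/c_c = 390/1329 = 0.2935.
ω_d = ω_n√(1 − ζ²) = 5.584 × √(1 − 0.0861) = 5.338 rad/s.
f_d = ω_d/(2π) = 0.8495 Hz.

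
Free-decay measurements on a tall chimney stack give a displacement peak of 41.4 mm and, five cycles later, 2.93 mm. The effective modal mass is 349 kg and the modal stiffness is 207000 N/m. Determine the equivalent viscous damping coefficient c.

Logarithmic decrement δ = (1/n)·ln(x₀/x_n) = (1/5)·ln(41.4/2.93) = (1/5)·ln(14.13) = 0.5297.
ζ = δ/√(4π² + δ²) = 0.5297/√(39.48 + 0.281) = 0.5297/6.305 = 0.08400.
c = ζ · 2√(km) = 0.08400 × 2√(207000 × 349) = 0.08400 × 17000 = 1428 N·s/m.

1430 N·s/m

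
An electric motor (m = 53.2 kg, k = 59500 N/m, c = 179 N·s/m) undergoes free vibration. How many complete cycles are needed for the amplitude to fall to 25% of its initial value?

5 cycles

ζ = c/(2√(km)) = 179/(2√(59500 × 53.2)) = 179/3558 = 0.05030.
Logarithmic decrement δ = 2πζ/√(1 − ζ²) = 2π × 0.05030/√(1 − 0.00253) = 0.3165.
x_n/x₀ = e^(−nδ) ≤ 0.25; take ln: n ≥ ln(1/0.25)/δ = 1.386/0.3165 = 4.380.
So 5 complete cycles are required.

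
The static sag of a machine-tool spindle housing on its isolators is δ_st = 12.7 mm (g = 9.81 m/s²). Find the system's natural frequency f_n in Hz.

ω_n = √(g/δ_st) = √(9.81/0.0127) = √772.4 = 27.79 rad/s.
f_n = ω_n/(2π) = 27.79/6.283 = 4.423 Hz.

4.42 Hz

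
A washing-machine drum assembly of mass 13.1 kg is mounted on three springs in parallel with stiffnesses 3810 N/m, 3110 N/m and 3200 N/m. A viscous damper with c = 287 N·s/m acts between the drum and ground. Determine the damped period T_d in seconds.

0.246 s

Parallel springs add: k_eq = 3810 + 3110 + 3200 = 10120 N/m.
ω_n = √(k_eq/m) = √(10120/13.1) = 27.79 rad/s.
Critical damping c_c = 2√(k_eq·m) = 2√(10120 × 13.1) = 728.2 N·s/m, so ζ = c/c_c = 287/728.2 = 0.3941.
ω_d = ω_n√(1 − ζ²) = 27.79 × √(1 − 0.155) = 25.54 rad/s.
T_d = 2π/ω_d = 0.2460 s.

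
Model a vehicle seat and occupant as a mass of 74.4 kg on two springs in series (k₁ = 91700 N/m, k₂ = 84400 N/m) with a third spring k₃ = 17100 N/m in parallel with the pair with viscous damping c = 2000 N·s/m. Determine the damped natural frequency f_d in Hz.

4.03 Hz

Series pair: k_s = k₁k₂/(k₁+k₂) = (91700)(84400)/(91700 + 84400) = 43950 N/m. In parallel with k₃: k_eq = 43950 + 17100 = 61050 N/m.
ω_n = √(k_eq/m) = √(61050/74.4) = 28.65 rad/s.
Critical damping c_c = 2√(k_eq·m) = 2√(61050 × 74.4) = 4262 N·s/m, so ζ = c/c_c = 2000/4262 = 0.4692.
ω_d = ω_n√(1 − ζ²) = 28.65 × √(1 − 0.220) = 25.30 rad/s.
f_d = ω_d/(2π) = 4.026 Hz.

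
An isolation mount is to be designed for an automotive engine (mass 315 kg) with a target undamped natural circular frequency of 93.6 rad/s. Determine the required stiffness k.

k = m·ω_n² = 315 × 93.60² = 315 × 8761 = 2760000 N/m.

2760000 N/m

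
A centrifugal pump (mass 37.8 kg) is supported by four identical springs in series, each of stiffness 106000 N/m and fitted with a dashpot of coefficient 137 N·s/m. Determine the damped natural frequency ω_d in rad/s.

26.4 rad/s

Series springs: 1/k_eq = 4/106000, so k_eq = 106000/4 = 26500 N/m.
ω_n = √(k_eq/m) = √(26500/37.8) = 26.48 rad/s.
Critical damping c_c = 2√(k_eq·m) = 2√(26500 × 37.8) = 2002 N·s/m, so ζ = c/c_c = 137/2002 = 0.06844.
ω_d = ω_n√(1 − ζ²) = 26.48 × √(1 − 0.00468) = 26.42 rad/s.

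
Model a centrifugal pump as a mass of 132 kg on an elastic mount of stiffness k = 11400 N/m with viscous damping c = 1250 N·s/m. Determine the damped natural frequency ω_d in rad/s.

8.00 rad/s

ω_n = √(k/m) = √(11400/132) = 9.293 rad/s.
Critical damping c_c = 2√(k·m) = 2√(11400 × 132) = 2453 N·s/m, so ζ = c/c_c = 1250/2453 = 0.5095.
ω_d = ω_n√(1 − ζ²) = 9.293 × √(1 − 0.260) = 7.997 rad/s.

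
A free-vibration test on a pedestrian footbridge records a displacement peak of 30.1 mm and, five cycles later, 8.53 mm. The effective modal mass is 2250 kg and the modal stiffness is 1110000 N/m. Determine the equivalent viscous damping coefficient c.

4010 N·s/m

Logarithmic decrement δ = (1/n)·ln(x₀/x_n) = (1/5)·ln(30.1/8.53) = (1/5)·ln(3.529) = 0.2522.
ζ = δ/√(4π² + δ²) = 0.2522/√(39.48 + 0.0636) = 0.2522/6.288 = 0.04010.
c = ζ · 2√(km) = 0.04010 × 2√(1110000 × 2250) = 0.04010 × 99950 = 4008 N·s/m.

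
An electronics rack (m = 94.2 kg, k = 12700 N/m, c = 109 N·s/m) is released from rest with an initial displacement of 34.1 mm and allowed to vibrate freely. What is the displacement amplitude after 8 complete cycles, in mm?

2.78 mm

ζ = c/(2√(km)) = 109/(2√(12700 × 94.2)) = 109/2188 = 0.04983.
Logarithmic decrement δ = 2πζ/√(1 − ζ²) = 2π × 0.04983/√(1 − 0.00248) = 0.3135.
After n cycles, x_n/x₀ = e^(−nδ), so x_8 = 34.1 × e^(−8 × 0.3135) = 34.1 × 0.08145 = 2.778 mm.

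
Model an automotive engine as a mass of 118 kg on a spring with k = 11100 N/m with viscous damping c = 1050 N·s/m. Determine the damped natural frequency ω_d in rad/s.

8.62 rad/s

ω_n = √(k/m) = √(11100/118) = 9.699 rad/s.
Critical damping c_c = 2√(k·m) = 2√(11100 × 118) = 2289 N·s/m, so ζ = c/c_c = 1050/2289 = 0.4587.
ω_d = ω_n√(1 − ζ²) = 9.699 × √(1 − 0.210) = 8.618 rad/s.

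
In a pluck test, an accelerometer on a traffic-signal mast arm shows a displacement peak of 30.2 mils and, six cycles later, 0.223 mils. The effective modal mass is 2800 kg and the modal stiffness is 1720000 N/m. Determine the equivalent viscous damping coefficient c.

17900 N·s/m

Logarithmic decrement δ = (1/n)·ln(x₀/x_n) = (1/6)·ln(30.2/0.223) = (1/6)·ln(135.4) = 0.8181.
ζ = δ/√(4π² + δ²) = 0.8181/√(39.48 + 0.669) = 0.8181/6.336 = 0.1291.
c = ζ · 2√(km) = 0.1291 × 2√(1720000 × 2800) = 0.1291 × 138800 = 17920 N·s/m.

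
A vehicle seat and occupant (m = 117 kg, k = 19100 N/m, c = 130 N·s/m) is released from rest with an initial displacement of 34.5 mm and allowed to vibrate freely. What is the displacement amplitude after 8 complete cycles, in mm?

3.87 mm

ζ = c/(2√(km)) = 130/(2√(19100 × 117)) = 130/2990 = 0.04348.
Logarithmic decrement δ = 2πζ/√(1 − ζ²) = 2π × 0.04348/√(1 − 0.00189) = 0.2735.
After n cycles, x_n/x₀ = e^(−nδ), so x_8 = 34.5 × e^(−8 × 0.2735) = 34.5 × 0.1122 = 3.870 mm.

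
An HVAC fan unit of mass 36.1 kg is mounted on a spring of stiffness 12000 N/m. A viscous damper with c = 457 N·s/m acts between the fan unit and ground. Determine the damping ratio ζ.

ω_n = √(k/m) = √(12000/36.1) = 18.23 rad/s.
Critical damping c_c = 2√(k·m) = 2√(12000 × 36.1) = 1316 N·s/m, so ζ = c/c_c = 457/1316 = 0.3472.

0.347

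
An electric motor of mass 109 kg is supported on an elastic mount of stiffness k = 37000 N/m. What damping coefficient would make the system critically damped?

4020 N·s/m

c_c = 2√(k·m) = 2√(37000 × 109) = 2 × 2008 = 4016 N·s/m.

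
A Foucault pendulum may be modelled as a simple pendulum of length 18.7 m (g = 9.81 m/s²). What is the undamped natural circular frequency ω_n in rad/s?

For a simple pendulum ω_n = √(g/L) = √(9.81/18.7) = √0.5246 = 0.7243 rad/s.

0.724 rad/s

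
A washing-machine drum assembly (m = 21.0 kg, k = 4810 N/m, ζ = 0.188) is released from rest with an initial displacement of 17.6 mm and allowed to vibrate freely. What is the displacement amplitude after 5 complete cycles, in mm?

0.0430 mm

Logarithmic decrement δ = 2πζ/√(1 − ζ²) = 2π × 0.1880/√(1 − 0.0353) = 1.203.
After n cycles, x_n/x₀ = e^(−nδ), so x_5 = 17.6 × e^(−5 × 1.203) = 17.6 × 0.002446 = 0.04304 mm.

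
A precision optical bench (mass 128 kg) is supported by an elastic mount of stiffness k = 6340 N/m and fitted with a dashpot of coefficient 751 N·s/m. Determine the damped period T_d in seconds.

0.982 s

ω_n = √(k/m) = √(6340/128) = 7.038 rad/s.
Critical damping c_c = 2√(k·m) = 2√(6340 × 128) = 1802 N·s/m, so ζ = c/c_c = 751/1802 = 0.4168.
ω_d = ω_n√(1 − ζ²) = 7.038 × √(1 − 0.174) = 6.397 rad/s.
T_d = 2π/ω_d = 0.9822 s.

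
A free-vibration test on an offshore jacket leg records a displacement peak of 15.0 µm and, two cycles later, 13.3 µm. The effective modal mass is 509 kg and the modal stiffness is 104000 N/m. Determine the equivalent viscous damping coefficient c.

139 N·s/m

Logarithmic decrement δ = (1/n)·ln(x₀/x_n) = (1/2)·ln(15.0/13.3) = (1/2)·ln(1.128) = 0.06014.
ζ = δ/√(4π² + δ²) = 0.06014/√(39.48 + 0.00362) = 0.06014/6.283 = 0.009572.
c = ζ · 2√(km) = 0.009572 × 2√(104000 × 509) = 0.009572 × 14550 = 139.3 N·s/m.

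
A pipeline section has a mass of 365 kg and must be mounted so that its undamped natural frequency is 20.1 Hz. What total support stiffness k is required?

5820000 N/m

ω_n = 2πf_n = 2π × 20.1 = 126.3 rad/s.
k = m·ω_n² = 365 × 126.3² = 365 × 15950 = 5822000 N/m.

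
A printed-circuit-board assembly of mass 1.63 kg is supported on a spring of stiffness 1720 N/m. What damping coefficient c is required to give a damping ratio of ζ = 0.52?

c_c = 2√(k·m) = 2√(1720 × 1.63) = 105.9 N·s/m.
c = ζ·c_c = 0.52 × 105.9 = 55.07 N·s/m.

55.1 N·s/m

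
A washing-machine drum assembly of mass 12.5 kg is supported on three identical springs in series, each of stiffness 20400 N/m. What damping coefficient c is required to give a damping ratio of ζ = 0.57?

Series springs: 1/k_eq = 3/20400, so k_eq = 20400/3 = 6800 N/m.
c_c = 2√(k_eq·m) = 2√(6800 × 12.5) = 583.1 N·s/m.
c = ζ·c_c = 0.57 × 583.1 = 332.4 N·s/m.

332 N·s/m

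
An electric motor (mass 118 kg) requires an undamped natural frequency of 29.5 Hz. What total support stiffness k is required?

4050000 N/m

ω_n = 2πf_n = 2π × 29.5 = 185.4 rad/s.
k = m·ω_n² = 118 × 185.4² = 118 × 34360 = 4054000 N/m.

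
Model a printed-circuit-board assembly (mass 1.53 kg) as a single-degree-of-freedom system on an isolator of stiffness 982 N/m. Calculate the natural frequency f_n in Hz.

4.03 Hz

ω_n = √(k/m) = √(982.0/1.53) = √641.8 = 25.33 rad/s.
f_n = ω_n/(2π) = 25.33/6.283 = 4.032 Hz.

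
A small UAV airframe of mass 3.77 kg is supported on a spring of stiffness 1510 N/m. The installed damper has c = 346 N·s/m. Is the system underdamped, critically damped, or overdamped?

c_c = 2√(k·m) = 150.9 N·s/m; ζ = c/c_c = 346/150.9 = 2.29.
Since ζ > 1 the system is overdamped.

overdamped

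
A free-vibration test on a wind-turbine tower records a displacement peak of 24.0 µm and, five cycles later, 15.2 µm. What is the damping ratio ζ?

0.0145

Logarithmic decrement δ = (1/n)·ln(x₀/x_n) = (1/5)·ln(24.0/15.2) = (1/5)·ln(1.579) = 0.09135.
ζ = δ/√(4π² + δ²) = 0.09135/√(39.48 + 0.00835) = 0.09135/6.284 = 0.01454.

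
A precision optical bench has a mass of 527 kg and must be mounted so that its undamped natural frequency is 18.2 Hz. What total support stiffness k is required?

6890000 N/m

ω_n = 2πf_n = 2π × 18.2 = 114.4 rad/s.
k = m·ω_n² = 527 × 114.4² = 527 × 13080 = 6891000 N/m.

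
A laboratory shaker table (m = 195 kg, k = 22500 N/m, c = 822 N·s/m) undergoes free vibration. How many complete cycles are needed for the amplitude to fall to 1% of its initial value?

ζ = c/(2√(km)) = 822/(2√(22500 × 195)) = 822/4189 = 0.1962.
Logarithmic decrement δ = 2πζ/√(1 − ζ²) = 2π × 0.1962/√(1 − 0.0385) = 1.257.
x_n/x₀ = e^(−nδ) ≤ 0.01; take ln: n ≥ ln(1/0.01)/δ = 4.605/1.257 = 3.663.
So 4 complete cycles are required.

4 cycles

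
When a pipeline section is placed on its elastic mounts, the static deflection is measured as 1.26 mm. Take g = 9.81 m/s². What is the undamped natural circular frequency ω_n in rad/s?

88.2 rad/s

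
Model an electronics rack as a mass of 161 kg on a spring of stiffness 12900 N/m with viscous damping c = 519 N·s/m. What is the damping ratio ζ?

0.180

ω_n = √(k/m) = √(12900/161) = 8.951 rad/s.
Critical damping c_c = 2√(k·m) = 2√(12900 × 161) = 2882 N·s/m, so ζ = c/c_c = 519/2882 = 0.1801.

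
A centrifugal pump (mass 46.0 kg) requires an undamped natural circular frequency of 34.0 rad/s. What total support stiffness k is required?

53200 N/m

k = m·ω_n² = 46.0 × 34.00² = 46.0 × 1156 = 53180 N/m.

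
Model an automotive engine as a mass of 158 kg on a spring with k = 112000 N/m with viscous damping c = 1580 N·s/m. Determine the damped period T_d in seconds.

0.240 s

ω_n = √(k/m) = √(112000/158) = 26.62 rad/s.
Critical damping c_c = 2√(k·m) = 2√(112000 × 158) = 8413 N·s/m, so ζ = c/c_c = 1580/8413 = 0.1878.
ω_d = ω_n√(1 − ζ²) = 26.62 × √(1 − 0.0353) = 26.15 rad/s.
T_d = 2π/ω_d = 0.2403 s.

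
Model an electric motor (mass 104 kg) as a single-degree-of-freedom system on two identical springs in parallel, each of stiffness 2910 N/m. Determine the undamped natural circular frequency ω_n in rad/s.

7.48 rad/s

Parallel springs add: k_eq = 2 × 2910 = 5820 N/m.
ω_n = √(k_eq/m) = √(5820/104) = √55.96 = 7.481 rad/s.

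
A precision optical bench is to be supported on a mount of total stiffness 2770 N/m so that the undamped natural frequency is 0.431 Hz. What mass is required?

378 kg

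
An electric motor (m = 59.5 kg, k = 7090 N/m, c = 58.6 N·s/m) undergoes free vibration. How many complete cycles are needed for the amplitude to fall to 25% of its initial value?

ζ = c/(2√(km)) = 58.6/(2√(7090 × 59.5)) = 58.6/1299 = 0.04511.
Logarithmic decrement δ = 2πζ/√(1 − ζ²) = 2π × 0.04511/√(1 − 0.00204) = 0.2837.
x_n/x₀ = e^(−nδ) ≤ 0.25; take ln: n ≥ ln(1/0.25)/δ = 1.386/0.2837 = 4.886.
So 5 complete cycles are required.

5 cycles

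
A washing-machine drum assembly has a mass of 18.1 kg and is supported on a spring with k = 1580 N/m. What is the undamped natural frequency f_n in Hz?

1.49 Hz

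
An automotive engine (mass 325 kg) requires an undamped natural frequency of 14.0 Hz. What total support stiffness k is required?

2510000 N/m

ω_n = 2πf_n = 2π × 14.0 = 87.96 rad/s.
k = m·ω_n² = 325 × 87.96² = 325 × 7738 = 2515000 N/m.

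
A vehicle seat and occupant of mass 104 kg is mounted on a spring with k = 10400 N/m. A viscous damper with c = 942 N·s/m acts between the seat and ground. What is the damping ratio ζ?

ω_n = √(k/m) = √(10400/104) = 10.00 rad/s.
Critical damping c_c = 2√(k·m) = 2√(10400 × 104) = 2080 N·s/m, so ζ = c/c_c = 942/2080 = 0.4529.

0.453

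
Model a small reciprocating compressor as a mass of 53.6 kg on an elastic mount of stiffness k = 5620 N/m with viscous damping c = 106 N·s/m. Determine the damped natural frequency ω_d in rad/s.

10.2 rad/s

ω_n = √(k/m) = √(5620/53.6) = 10.24 rad/s.
Critical damping c_c = 2√(k·m) = 2√(5620 × 53.6) = 1098 N·s/m, so ζ = c/c_c = 106/1098 = 0.09657.
ω_d = ω_n√(1 − ζ²) = 10.24 × √(1 − 0.00933) = 10.19 rad/s.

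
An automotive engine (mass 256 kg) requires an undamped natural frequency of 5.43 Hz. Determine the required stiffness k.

ω_n = 2πf_n = 2π × 5.43 = 34.12 rad/s.
k = m·ω_n² = 256 × 34.12² = 256 × 1164 = 298000 N/m.

298000 N/m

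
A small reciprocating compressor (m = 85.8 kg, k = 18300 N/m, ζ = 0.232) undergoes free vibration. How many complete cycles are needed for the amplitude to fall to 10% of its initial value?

2 cycles

Logarithmic decrement δ = 2πζ/√(1 − ζ²) = 2π × 0.2320/√(1 − 0.0538) = 1.499.
x_n/x₀ = e^(−nδ) ≤ 0.1; take ln: n ≥ ln(1/0.1)/δ = 2.303/1.499 = 1.537.
So 2 complete cycles are required.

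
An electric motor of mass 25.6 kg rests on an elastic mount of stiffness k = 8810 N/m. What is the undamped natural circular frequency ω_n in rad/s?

ω_n = √(k/m) = √(8810/25.6) = √344.1 = 18.55 rad/s.

18.6 rad/s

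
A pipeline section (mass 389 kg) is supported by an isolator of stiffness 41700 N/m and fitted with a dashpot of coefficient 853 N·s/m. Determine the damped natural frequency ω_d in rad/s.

10.3 rad/s

ω_n = √(k/m) = √(41700/389) = 10.35 rad/s.
Critical damping c_c = 2√(k·m) = 2√(41700 × 389) = 8055 N·s/m, so ζ = c/c_c = 853/8055 = 0.1059.
ω_d = ω_n√(1 − ζ²) = 10.35 × √(1 − 0.0112) = 10.30 rad/s.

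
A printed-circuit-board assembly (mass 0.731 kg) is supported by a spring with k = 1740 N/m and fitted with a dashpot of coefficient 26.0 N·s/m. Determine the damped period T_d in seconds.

ω_n = √(k/m) = √(1740/0.731) = 48.79 rad/s.
Critical damping c_c = 2√(k·m) = 2√(1740 × 0.731) = 71.33 N·s/m, so ζ = c/c_c = 26.0/71.33 = 0.3645.
ω_d = ω_n√(1 − ζ²) = 48.79 × √(1 − 0.133) = 45.43 rad/s.
T_d = 2π/ω_d = 0.1383 s.

0.138 s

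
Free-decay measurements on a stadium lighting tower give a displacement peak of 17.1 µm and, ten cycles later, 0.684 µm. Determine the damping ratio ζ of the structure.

0.0512

Logarithmic decrement δ = (1/n)·ln(x₀/x_n) = (1/10)·ln(17.1/0.684) = (1/10)·ln(25.00) = 0.3219.
ζ = δ/√(4π² + δ²) = 0.3219/√(39.48 + 0.104) = 0.3219/6.291 = 0.05116.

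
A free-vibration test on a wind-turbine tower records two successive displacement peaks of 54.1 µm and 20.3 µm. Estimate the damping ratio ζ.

Logarithmic decrement δ = (1/n)·ln(x₀/x_n) = (1/1)·ln(54.1/20.3) = (1/1)·ln(2.665) = 0.9802.
ζ = δ/√(4π² + δ²) = 0.9802/√(39.48 + 0.961) = 0.9802/6.359 = 0.1541.

0.154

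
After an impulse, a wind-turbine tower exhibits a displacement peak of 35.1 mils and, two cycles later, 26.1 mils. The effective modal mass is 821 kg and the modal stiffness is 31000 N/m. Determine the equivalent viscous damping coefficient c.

238 N·s/m

Logarithmic decrement δ = (1/n)·ln(x₀/x_n) = (1/2)·ln(35.1/26.1) = (1/2)·ln(1.345) = 0.1481.
ζ = δ/√(4π² + δ²) = 0.1481/√(39.48 + 0.0219) = 0.1481/6.285 = 0.02357.
c = ζ · 2√(km) = 0.02357 × 2√(31000 × 821) = 0.02357 × 10090 = 237.8 N·s/m.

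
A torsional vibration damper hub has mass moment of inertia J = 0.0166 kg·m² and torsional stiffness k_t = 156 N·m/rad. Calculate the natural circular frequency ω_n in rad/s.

ω_n = √(k_t/J) = √(156/0.0166) = √9398 = 96.94 rad/s.

96.9 rad/s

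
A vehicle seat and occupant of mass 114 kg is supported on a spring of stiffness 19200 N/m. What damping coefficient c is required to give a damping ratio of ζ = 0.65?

1920 N·s/m

c_c = 2√(k·m) = 2√(19200 × 114) = 2959 N·s/m.
c = ζ·c_c = 0.65 × 2959 = 1923 N·s/m.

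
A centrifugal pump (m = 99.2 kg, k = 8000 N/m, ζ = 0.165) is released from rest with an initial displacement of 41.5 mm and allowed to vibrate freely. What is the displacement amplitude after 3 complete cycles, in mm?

1.77 mm

Logarithmic decrement δ = 2πζ/√(1 − ζ²) = 2π × 0.1650/√(1 − 0.0272) = 1.051.
After n cycles, x_n/x₀ = e^(−nδ), so x_3 = 41.5 × e^(−3 × 1.051) = 41.5 × 0.04271 = 1.772 mm.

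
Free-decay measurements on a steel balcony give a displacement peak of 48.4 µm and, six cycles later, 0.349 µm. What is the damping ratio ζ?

Logarithmic decrement δ = (1/n)·ln(x₀/x_n) = (1/6)·ln(48.4/0.349) = (1/6)·ln(138.7) = 0.8220.
ζ = δ/√(4π² + δ²) = 0.8220/√(39.48 + 0.676) = 0.8220/6.337 = 0.1297.

0.130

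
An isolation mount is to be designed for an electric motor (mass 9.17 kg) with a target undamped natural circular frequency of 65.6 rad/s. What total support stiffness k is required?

39500 N/m

k = m·ω_n² = 9.17 × 65.60² = 9.17 × 4303 = 39460 N/m.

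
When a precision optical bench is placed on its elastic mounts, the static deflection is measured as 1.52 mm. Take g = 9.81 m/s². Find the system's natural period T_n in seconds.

ω_n = √(g/δ_st) = √(9.81/0.00152) = √6454 = 80.34 rad/s.
T_n = 2π/ω_n = 6.283/80.34 = 0.07821 s.

0.0782 s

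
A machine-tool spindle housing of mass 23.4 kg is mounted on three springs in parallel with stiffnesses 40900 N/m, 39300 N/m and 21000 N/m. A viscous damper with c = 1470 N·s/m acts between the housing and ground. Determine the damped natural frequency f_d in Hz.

9.20 Hz

Parallel springs add: k_eq = 40900 + 39300 + 21000 = 101200 N/m.
ω_n = √(k_eq/m) = √(101200/23.4) = 65.76 rad/s.
Critical damping c_c = 2√(k_eq·m) = 2√(101200 × 23.4) = 3078 N·s/m, so ζ = c/c_c = 1470/3078 = 0.4776.
ω_d = ω_n√(1 − ζ²) = 65.76 × √(1 − 0.228) = 57.78 rad/s.
f_d = ω_d/(2π) = 9.195 Hz.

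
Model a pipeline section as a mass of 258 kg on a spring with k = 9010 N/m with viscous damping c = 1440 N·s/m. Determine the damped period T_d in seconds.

ω_n = √(k/m) = √(9010/258) = 5.910 rad/s.
Critical damping c_c = 2√(k·m) = 2√(9010 × 258) = 3049 N·s/m, so ζ = c/c_c = 1440/3049 = 0.4722.
ω_d = ω_n√(1 − ζ²) = 5.910 × √(1 − 0.223) = 5.209 rad/s.
T_d = 2π/ω_d = 1.206 s.

1.21 s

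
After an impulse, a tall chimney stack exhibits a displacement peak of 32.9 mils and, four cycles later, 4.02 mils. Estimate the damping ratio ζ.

0.0834

Logarithmic decrement δ = (1/n)·ln(x₀/x_n) = (1/4)·ln(32.9/4.02) = (1/4)·ln(8.184) = 0.5255.
ζ = δ/√(4π² + δ²) = 0.5255/√(39.48 + 0.276) = 0.5255/6.305 = 0.08335.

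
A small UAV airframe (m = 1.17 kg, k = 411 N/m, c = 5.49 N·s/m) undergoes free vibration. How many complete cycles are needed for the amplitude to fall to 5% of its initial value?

4 cycles

ζ = c/(2√(km)) = 5.49/(2√(411 × 1.17)) = 5.49/43.86 = 0.1252.
Logarithmic decrement δ = 2πζ/√(1 − ζ²) = 2π × 0.1252/√(1 − 0.0157) = 0.7928.
x_n/x₀ = e^(−nδ) ≤ 0.05; take ln: n ≥ ln(1/0.05)/δ = 2.996/0.7928 = 3.779.
So 4 complete cycles are required.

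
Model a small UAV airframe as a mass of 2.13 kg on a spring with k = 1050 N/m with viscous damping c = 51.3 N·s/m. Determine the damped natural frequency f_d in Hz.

2.97 Hz

ω_n = √(k/m) = √(1050/2.13) = 22.20 rad/s.
Critical damping c_c = 2√(k·m) = 2√(1050 × 2.13) = 94.58 N·s/m, so ζ = c/c_c = 51.3/94.58 = 0.5424.
ω_d = ω_n√(1 − ζ²) = 22.20 × √(1 − 0.294) = 18.65 rad/s.
f_d = ω_d/(2π) = 2.969 Hz.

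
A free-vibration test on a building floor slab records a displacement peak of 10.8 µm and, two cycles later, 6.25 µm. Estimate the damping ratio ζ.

Logarithmic decrement δ = (1/n)·ln(x₀/x_n) = (1/2)·ln(10.8/6.25) = (1/2)·ln(1.728) = 0.2735.
ζ = δ/√(4π² + δ²) = 0.2735/√(39.48 + 0.0748) = 0.2735/6.289 = 0.04348.

0.0435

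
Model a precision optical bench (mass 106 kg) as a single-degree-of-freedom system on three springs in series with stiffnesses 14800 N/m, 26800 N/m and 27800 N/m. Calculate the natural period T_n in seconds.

Series springs: 1/k_eq = 1/14800 + 1/26800 + 1/27800 = 0.0001409, so k_eq = 7100 N/m.
ω_n = √(k_eq/m) = √(7100/106) = √66.98 = 8.184 rad/s.
T_n = 2π/ω_n = 6.283/8.184 = 0.7677 s.

0.768 s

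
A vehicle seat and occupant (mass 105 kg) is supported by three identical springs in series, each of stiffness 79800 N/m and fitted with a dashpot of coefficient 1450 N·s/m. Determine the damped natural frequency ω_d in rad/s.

14.3 rad/s

Series springs: 1/k_eq = 3/79800, so k_eq = 79800/3 = 26600 N/m.
ω_n = √(k_eq/m) = √(26600/105) = 15.92 rad/s.
Critical damping c_c = 2√(k_eq·m) = 2√(26600 × 105) = 3342 N·s/m, so ζ = c/c_c = 1450/3342 = 0.4338.
ω_d = ω_n√(1 − ζ²) = 15.92 × √(1 − 0.188) = 14.34 rad/s.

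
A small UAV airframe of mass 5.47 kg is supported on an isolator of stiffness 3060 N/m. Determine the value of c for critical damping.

c_c = 2√(k·m) = 2√(3060 × 5.47) = 2 × 129.4 = 258.8 N·s/m.

259 N·s/m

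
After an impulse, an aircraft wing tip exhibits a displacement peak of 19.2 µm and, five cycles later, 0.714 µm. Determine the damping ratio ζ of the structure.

0.104

Logarithmic decrement δ = (1/n)·ln(x₀/x_n) = (1/5)·ln(19.2/0.714) = (1/5)·ln(26.89) = 0.6584.
ζ = δ/√(4π² + δ²) = 0.6584/√(39.48 + 0.433) = 0.6584/6.318 = 0.1042.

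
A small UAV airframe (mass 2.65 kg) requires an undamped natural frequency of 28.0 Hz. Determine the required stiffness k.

ω_n = 2πf_n = 2π × 28.0 = 175.9 rad/s.
k = m·ω_n² = 2.65 × 175.9² = 2.65 × 30950 = 82020 N/m.

82000 N/m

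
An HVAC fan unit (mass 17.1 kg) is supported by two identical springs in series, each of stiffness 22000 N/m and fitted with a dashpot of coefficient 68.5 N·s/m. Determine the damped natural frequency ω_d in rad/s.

Series springs: 1/k_eq = 2/22000, so k_eq = 22000/2 = 11000 N/m.
ω_n = √(k_eq/m) = √(11000/17.1) = 25.36 rad/s.
Critical damping c_c = 2√(k_eq·m) = 2√(11000 × 17.1) = 867.4 N·s/m, so ζ = c/c_c = 68.5/867.4 = 0.07897.
ω_d = ω_n√(1 − ζ²) = 25.36 × √(1 − 0.00624) = 25.28 rad/s.

25.3 rad/s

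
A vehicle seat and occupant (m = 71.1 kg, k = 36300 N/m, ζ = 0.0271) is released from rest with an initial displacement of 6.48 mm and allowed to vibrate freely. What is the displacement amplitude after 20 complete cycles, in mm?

Logarithmic decrement δ = 2πζ/√(1 − ζ²) = 2π × 0.02710/√(1 − 0.000734) = 0.1703.
After n cycles, x_n/x₀ = e^(−nδ), so x_20 = 6.48 × e^(−20 × 0.1703) = 6.48 × 0.03315 = 0.2148 mm.

0.215 mm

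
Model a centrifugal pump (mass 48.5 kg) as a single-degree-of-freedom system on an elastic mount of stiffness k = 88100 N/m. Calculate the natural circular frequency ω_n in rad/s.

ω_n = √(k/m) = √(88100/48.5) = √1816 = 42.62 rad/s.

42.6 rad/s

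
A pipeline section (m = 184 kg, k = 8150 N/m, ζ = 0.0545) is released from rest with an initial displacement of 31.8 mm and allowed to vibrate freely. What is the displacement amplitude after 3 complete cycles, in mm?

11.4 mm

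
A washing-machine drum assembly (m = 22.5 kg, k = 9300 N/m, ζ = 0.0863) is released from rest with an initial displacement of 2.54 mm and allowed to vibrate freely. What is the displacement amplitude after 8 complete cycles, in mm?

Logarithmic decrement δ = 2πζ/√(1 − ζ²) = 2π × 0.08630/√(1 − 0.00745) = 0.5443.
After n cycles, x_n/x₀ = e^(−nδ), so x_8 = 2.54 × e^(−8 × 0.5443) = 2.54 × 0.01285 = 0.03265 mm.

0.0326 mm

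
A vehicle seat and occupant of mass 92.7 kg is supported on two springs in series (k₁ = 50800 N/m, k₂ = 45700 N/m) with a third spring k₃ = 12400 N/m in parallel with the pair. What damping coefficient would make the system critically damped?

Series pair: k_s = k₁k₂/(k₁+k₂) = (50800)(45700)/(50800 + 45700) = 24060 N/m. In parallel with k₃: k_eq = 24060 + 12400 = 36460 N/m.
c_c = 2√(k_eq·m) = 2√(36460 × 92.7) = 2 × 1838 = 3677 N·s/m.

3680 N·s/m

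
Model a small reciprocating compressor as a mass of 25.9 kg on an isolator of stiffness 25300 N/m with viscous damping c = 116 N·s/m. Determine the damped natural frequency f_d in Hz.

4.96 Hz

ω_n = √(k/m) = √(25300/25.9) = 31.25 rad/s.
Critical damping c_c = 2√(k·m) = 2√(25300 × 25.9) = 1619 N·s/m, so ζ = c/c_c = 116/1619 = 0.07165.
ω_d = ω_n√(1 − ζ²) = 31.25 × √(1 − 0.00513) = 31.17 rad/s.
f_d = ω_d/(2π) = 4.961 Hz.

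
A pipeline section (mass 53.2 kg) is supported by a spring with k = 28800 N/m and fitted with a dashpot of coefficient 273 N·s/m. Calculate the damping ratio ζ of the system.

0.110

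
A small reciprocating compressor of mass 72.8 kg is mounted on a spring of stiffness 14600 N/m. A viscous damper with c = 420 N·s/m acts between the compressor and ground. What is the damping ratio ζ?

ω_n = √(k/m) = √(14600/72.8) = 14.16 rad/s.
Critical damping c_c = 2√(k·m) = 2√(14600 × 72.8) = 2062 N·s/m, so ζ = c/c_c = 420/2062 = 0.2037.

0.204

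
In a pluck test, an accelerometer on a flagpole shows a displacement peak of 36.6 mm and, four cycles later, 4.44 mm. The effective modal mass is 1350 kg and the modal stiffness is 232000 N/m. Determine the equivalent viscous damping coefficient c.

2960 N·s/m

Logarithmic decrement δ = (1/n)·ln(x₀/x_n) = (1/4)·ln(36.6/4.44) = (1/4)·ln(8.243) = 0.5273.
ζ = δ/√(4π² + δ²) = 0.5273/√(39.48 + 0.278) = 0.5273/6.305 = 0.08364.
c = ζ · 2√(km) = 0.08364 × 2√(232000 × 1350) = 0.08364 × 35390 = 2960 N·s/m.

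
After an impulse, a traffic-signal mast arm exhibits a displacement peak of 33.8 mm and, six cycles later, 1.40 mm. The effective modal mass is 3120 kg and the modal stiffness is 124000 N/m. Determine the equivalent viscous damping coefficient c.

Logarithmic decrement δ = (1/n)·ln(x₀/x_n) = (1/6)·ln(33.8/1.40) = (1/6)·ln(24.14) = 0.5307.
ζ = δ/√(4π² + δ²) = 0.5307/√(39.48 + 0.282) = 0.5307/6.306 = 0.08416.
c = ζ · 2√(km) = 0.08416 × 2√(124000 × 3120) = 0.08416 × 39340 = 3311 N·s/m.

3310 N·s/m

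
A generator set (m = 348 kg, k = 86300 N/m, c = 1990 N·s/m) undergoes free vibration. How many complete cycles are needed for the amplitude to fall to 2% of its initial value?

4 cycles

ζ = c/(2√(km)) = 1990/(2√(86300 × 348)) = 1990/10960 = 0.1816.
Logarithmic decrement δ = 2πζ/√(1 − ζ²) = 2π × 0.1816/√(1 − 0.0330) = 1.160.
x_n/x₀ = e^(−nδ) ≤ 0.02; take ln: n ≥ ln(1/0.02)/δ = 3.912/1.160 = 3.372.
So 4 complete cycles are required.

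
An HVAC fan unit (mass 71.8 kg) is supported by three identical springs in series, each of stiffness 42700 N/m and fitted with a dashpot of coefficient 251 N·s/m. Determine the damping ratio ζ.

Series springs: 1/k_eq = 3/42700, so k_eq = 42700/3 = 14230 N/m.
ω_n = √(k_eq/m) = √(14230/71.8) = 14.08 rad/s.
Critical damping c_c = 2√(k_eq·m) = 2√(14230 × 71.8) = 2022 N·s/m, so ζ = c/c_c = 251/2022 = 0.1241.

0.124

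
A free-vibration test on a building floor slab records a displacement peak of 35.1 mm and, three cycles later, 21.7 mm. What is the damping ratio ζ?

Logarithmic decrement δ = (1/n)·ln(x₀/x_n) = (1/3)·ln(35.1/21.7) = (1/3)·ln(1.618) = 0.1603.
ζ = δ/√(4π² + δ²) = 0.1603/√(39.48 + 0.0257) = 0.1603/6.285 = 0.02550.

0.0255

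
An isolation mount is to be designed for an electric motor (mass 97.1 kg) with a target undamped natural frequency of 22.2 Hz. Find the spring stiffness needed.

1890000 N/m

ω_n = 2πf_n = 2π × 22.2 = 139.5 rad/s.
k = m·ω_n² = 97.1 × 139.5² = 97.1 × 19460 = 1889000 N/m.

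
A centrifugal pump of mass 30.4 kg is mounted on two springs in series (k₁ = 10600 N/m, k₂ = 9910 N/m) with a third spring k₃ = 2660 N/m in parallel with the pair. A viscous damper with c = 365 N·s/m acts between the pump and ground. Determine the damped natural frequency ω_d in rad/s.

14.8 rad/s

Series pair: k_s = k₁k₂/(k₁+k₂) = (10600)(9910)/(10600 + 9910) = 5122 N/m. In parallel with k₃: k_eq = 5122 + 2660 = 7782 N/m.
ω_n = √(k_eq/m) = √(7782/30.4) = 16.00 rad/s.
Critical damping c_c = 2√(k_eq·m) = 2√(7782 × 30.4) = 972.8 N·s/m, so ζ = c/c_c = 365/972.8 = 0.3752.
ω_d = ω_n√(1 − ζ²) = 16.00 × √(1 − 0.141) = 14.83 rad/s.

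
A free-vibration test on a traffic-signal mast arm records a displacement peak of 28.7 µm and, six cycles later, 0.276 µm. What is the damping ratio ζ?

0.122

Logarithmic decrement δ = (1/n)·ln(x₀/x_n) = (1/6)·ln(28.7/0.276) = (1/6)·ln(104.0) = 0.7740.
ζ = δ/√(4π² + δ²) = 0.7740/√(39.48 + 0.599) = 0.7740/6.331 = 0.1223.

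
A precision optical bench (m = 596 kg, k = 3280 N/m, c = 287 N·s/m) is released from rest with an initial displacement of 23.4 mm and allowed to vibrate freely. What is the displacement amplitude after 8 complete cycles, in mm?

ζ = c/(2√(km)) = 287/(2√(3280 × 596)) = 287/2796 = 0.1026.
Logarithmic decrement δ = 2πζ/√(1 − ζ²) = 2π × 0.1026/√(1 − 0.0105) = 0.6483.
After n cycles, x_n/x₀ = e^(−nδ), so x_8 = 23.4 × e^(−8 × 0.6483) = 23.4 × 0.005592 = 0.1309 mm.

0.131 mm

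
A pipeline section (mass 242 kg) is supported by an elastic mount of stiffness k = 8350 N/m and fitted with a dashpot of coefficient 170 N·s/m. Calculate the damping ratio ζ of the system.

ω_n = √(k/m) = √(8350/242) = 5.874 rad/s.
Critical damping c_c = 2√(k·m) = 2√(8350 × 242) = 2843 N·s/m, so ζ = c/c_c = 170/2843 = 0.05980.

0.0598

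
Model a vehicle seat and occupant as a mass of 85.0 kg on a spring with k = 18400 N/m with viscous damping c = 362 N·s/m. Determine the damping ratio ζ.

ω_n = √(k/m) = √(18400/85.0) = 14.71 rad/s.
Critical damping c_c = 2√(k·m) = 2√(18400 × 85.0) = 2501 N·s/m, so ζ = c/c_c = 362/2501 = 0.1447.

0.145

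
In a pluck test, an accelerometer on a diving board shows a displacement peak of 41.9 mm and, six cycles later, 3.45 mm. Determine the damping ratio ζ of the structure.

0.0661

Logarithmic decrement δ = (1/n)·ln(x₀/x_n) = (1/6)·ln(41.9/3.45) = (1/6)·ln(12.14) = 0.4162.
ζ = δ/√(4π² + δ²) = 0.4162/√(39.48 + 0.173) = 0.4162/6.297 = 0.06609.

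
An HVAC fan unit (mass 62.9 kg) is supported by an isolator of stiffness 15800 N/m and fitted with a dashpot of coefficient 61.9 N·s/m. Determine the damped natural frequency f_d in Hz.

ω_n = √(k/m) = √(15800/62.9) = 15.85 rad/s.
Critical damping c_c = 2√(k·m) = 2√(15800 × 62.9) = 1994 N·s/m, so ζ = c/c_c = 61.9/1994 = 0.03105.
ω_d = ω_n√(1 − ζ²) = 15.85 × √(1 − 0.000964) = 15.84 rad/s.
f_d = ω_d/(2π) = 2.521 Hz.

2.52 Hz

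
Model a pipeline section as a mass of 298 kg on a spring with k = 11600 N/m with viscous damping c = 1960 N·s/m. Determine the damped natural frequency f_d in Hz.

ω_n = √(k/m) = √(11600/298) = 6.239 rad/s.
Critical damping c_c = 2√(k·m) = 2√(11600 × 298) = 3718 N·s/m, so ζ = c/c_c = 1960/3718 = 0.5271.
ω_d = ω_n√(1 − ζ²) = 6.239 × √(1 − 0.278) = 5.302 rad/s.
f_d = ω_d/(2π) = 0.8438 Hz.

0.844 Hz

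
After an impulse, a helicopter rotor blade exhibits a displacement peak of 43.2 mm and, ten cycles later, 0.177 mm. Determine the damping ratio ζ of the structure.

Logarithmic decrement δ = (1/n)·ln(x₀/x_n) = (1/10)·ln(43.2/0.177) = (1/10)·ln(244.1) = 0.5497.
ζ = δ/√(4π² + δ²) = 0.5497/√(39.48 + 0.302) = 0.5497/6.307 = 0.08716.

0.0872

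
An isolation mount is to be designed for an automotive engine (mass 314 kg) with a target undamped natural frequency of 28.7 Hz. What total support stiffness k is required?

10200000 N/m

ω_n = 2πf_n = 2π × 28.7 = 180.3 rad/s.
k = m·ω_n² = 314 × 180.3² = 314 × 32520 = 10210000 N/m.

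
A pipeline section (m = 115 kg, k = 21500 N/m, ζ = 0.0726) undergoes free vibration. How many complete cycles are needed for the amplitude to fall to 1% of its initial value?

Logarithmic decrement δ = 2πζ/√(1 − ζ²) = 2π × 0.07260/√(1 − 0.00527) = 0.4574.
x_n/x₀ = e^(−nδ) ≤ 0.01; take ln: n ≥ ln(1/0.01)/δ = 4.605/0.4574 = 10.07.
So 11 complete cycles are required.

11 cycles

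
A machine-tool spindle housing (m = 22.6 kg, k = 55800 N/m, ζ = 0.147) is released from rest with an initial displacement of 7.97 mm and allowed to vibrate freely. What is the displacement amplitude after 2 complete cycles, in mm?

1.23 mm

Logarithmic decrement δ = 2πζ/√(1 − ζ²) = 2π × 0.1470/√(1 − 0.0216) = 0.9338.
After n cycles, x_n/x₀ = e^(−nδ), so x_2 = 7.97 × e^(−2 × 0.9338) = 7.97 × 0.1545 = 1.231 mm.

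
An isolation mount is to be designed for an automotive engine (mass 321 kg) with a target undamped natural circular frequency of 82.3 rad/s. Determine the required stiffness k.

k = m·ω_n² = 321 × 82.30² = 321 × 6773 = 2174000 N/m.

2170000 N/m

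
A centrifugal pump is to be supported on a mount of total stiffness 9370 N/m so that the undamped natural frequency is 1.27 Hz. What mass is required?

ω_n = 2πf_n = 2π × 1.27 = 7.980 rad/s.
m = k/ω_n² = 9370/7.980² = 9370/63.67 = 147.2 kg.

147 kg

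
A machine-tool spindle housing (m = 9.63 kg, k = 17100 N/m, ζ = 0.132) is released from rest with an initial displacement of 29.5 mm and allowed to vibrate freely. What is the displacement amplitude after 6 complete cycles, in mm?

0.195 mm

Logarithmic decrement δ = 2πζ/√(1 − ζ²) = 2π × 0.1320/√(1 − 0.0174) = 0.8367.
After n cycles, x_n/x₀ = e^(−nδ), so x_6 = 29.5 × e^(−6 × 0.8367) = 29.5 × 0.006603 = 0.1948 mm.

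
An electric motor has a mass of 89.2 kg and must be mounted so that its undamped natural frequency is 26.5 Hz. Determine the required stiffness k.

ω_n = 2πf_n = 2π × 26.5 = 166.5 rad/s.
k = m·ω_n² = 89.2 × 166.5² = 89.2 × 27720 = 2473000 N/m.

2470000 N/m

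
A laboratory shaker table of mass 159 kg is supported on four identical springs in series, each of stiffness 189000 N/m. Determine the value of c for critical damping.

Series springs: 1/k_eq = 4/189000, so k_eq = 189000/4 = 47250 N/m.
c_c = 2√(k_eq·m) = 2√(47250 × 159) = 2 × 2741 = 5482 N·s/m.

5480 N·s/m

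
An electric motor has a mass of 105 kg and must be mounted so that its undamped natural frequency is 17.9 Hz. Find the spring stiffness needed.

1330000 N/m

ω_n = 2πf_n = 2π × 17.9 = 112.5 rad/s.
k = m·ω_n² = 105 × 112.5² = 105 × 12650 = 1328000 N/m.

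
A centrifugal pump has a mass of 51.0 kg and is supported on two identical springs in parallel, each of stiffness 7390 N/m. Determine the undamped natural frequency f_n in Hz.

2.71 Hz

Parallel springs add: k_eq = 2 × 7390 = 14780 N/m.
ω_n = √(k_eq/m) = √(14780/51.0) = √289.8 = 17.02 rad/s.
f_n = ω_n/(2π) = 17.02/6.283 = 2.709 Hz.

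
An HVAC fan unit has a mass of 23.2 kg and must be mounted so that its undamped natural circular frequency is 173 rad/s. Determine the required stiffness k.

694000 N/m

k = m·ω_n² = 23.2 × 173.0² = 23.2 × 29930 = 694400 N/m.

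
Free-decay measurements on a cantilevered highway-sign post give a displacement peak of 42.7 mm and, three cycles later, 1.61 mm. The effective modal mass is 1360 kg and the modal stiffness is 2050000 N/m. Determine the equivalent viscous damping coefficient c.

18100 N·s/m

Logarithmic decrement δ = (1/n)·ln(x₀/x_n) = (1/3)·ln(42.7/1.61) = (1/3)·ln(26.52) = 1.093.
ζ = δ/√(4π² + δ²) = 1.093/√(39.48 + 1.19) = 1.093/6.377 = 0.1713.
c = ζ · 2√(km) = 0.1713 × 2√(2050000 × 1360) = 0.1713 × 105600 = 18090 N·s/m.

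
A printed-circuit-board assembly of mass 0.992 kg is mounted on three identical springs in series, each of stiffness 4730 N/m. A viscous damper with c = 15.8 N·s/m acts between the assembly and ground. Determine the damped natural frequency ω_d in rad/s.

39.1 rad/s

Series springs: 1/k_eq = 3/4730, so k_eq = 4730/3 = 1577 N/m.
ω_n = √(k_eq/m) = √(1577/0.992) = 39.87 rad/s.
Critical damping c_c = 2√(k_eq·m) = 2√(1577 × 0.992) = 79.10 N·s/m, so ζ = c/c_c = 15.8/79.10 = 0.1998.
ω_d = ω_n√(1 − ζ²) = 39.87 × √(1 − 0.0399) = 39.06 rad/s.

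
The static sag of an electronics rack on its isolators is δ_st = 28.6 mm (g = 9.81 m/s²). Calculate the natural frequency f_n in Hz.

ω_n = √(g/δ_st) = √(9.81/0.0286) = √343.0 = 18.52 rad/s.
f_n = ω_n/(2π) = 18.52/6.283 = 2.948 Hz.

2.95 Hz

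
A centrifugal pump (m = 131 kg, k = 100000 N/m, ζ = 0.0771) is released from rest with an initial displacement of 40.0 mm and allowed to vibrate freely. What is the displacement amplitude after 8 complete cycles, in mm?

0.820 mm

Logarithmic decrement δ = 2πζ/√(1 − ζ²) = 2π × 0.07710/√(1 − 0.00594) = 0.4859.
After n cycles, x_n/x₀ = e^(−nδ), so x_8 = 40.0 × e^(−8 × 0.4859) = 40.0 × 0.02051 = 0.8202 mm.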